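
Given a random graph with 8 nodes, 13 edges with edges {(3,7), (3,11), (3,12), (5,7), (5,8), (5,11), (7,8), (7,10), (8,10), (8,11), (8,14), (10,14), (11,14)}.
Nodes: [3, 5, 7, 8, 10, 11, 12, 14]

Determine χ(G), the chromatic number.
χ(G) = 4

Clique number ω(G) = 3 (lower bound: χ ≥ ω).
Odd cycle [7, 10, 14, 11, 5] needs 3 colors (χ ≥ 3).
Vertex 8 is adjacent to every vertex of [5, 7, 10, 11, 14], which already need 3 colors among themselves, so 8 needs a new color (χ ≥ 4).
The coloring below uses 4 colors, so χ(G) = 4.
A valid 4-coloring: color 1: [3, 8]; color 2: [7, 11, 12]; color 3: [5, 14]; color 4: [10].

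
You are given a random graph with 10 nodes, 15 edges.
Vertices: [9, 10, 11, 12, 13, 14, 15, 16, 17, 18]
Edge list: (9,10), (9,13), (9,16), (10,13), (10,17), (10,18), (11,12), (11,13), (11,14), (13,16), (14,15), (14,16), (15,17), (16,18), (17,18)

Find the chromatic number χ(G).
χ(G) = 3

Clique number ω(G) = 3 (lower bound: χ ≥ ω).
The clique on [10, 17, 18] has size 3, forcing χ ≥ 3, and the coloring below uses 3 colors, so χ(G) = 3.
A valid 3-coloring: color 1: [10, 11, 15, 16]; color 2: [12, 13, 14, 17]; color 3: [9, 18].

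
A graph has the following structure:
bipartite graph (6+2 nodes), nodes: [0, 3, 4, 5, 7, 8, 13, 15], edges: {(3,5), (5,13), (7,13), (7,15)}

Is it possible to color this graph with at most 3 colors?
A valid 3-coloring: color 1: [0, 3, 4, 8, 13, 15]; color 2: [5, 7].
(χ(G) = 2 ≤ 3.)

Yes, G is 3-colorable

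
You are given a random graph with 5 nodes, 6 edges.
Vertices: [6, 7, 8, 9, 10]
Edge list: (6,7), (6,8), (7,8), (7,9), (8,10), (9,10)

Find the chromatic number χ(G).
χ(G) = 3

Clique number ω(G) = 3 (lower bound: χ ≥ ω).
The clique on [6, 7, 8] has size 3, forcing χ ≥ 3, and the coloring below uses 3 colors, so χ(G) = 3.
A valid 3-coloring: color 1: [8, 9]; color 2: [7, 10]; color 3: [6].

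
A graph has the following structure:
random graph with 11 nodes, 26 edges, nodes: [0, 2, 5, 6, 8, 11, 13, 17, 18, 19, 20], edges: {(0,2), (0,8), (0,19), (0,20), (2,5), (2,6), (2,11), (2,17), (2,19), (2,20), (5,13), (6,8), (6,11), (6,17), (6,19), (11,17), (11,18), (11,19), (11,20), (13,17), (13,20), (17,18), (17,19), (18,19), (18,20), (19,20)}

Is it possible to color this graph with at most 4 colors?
No, G is not 4-colorable

The clique on vertices [2, 6, 11, 17, 19] has size 5 > 4, so it alone needs 5 colors.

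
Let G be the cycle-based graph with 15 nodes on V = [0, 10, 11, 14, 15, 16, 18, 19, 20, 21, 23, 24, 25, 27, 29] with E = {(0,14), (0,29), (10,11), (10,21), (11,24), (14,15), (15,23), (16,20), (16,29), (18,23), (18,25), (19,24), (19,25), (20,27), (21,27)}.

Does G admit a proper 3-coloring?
Yes, G is 3-colorable

A valid 3-coloring: color 1: [0, 10, 15, 16, 18, 19, 27]; color 2: [11, 14, 20, 21, 23, 25, 29]; color 3: [24].
(χ(G) = 3 ≤ 3.)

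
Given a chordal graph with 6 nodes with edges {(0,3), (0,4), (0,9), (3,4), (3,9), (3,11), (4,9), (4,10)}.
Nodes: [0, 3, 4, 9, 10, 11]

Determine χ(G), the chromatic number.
χ(G) = 4

Clique number ω(G) = 4 (lower bound: χ ≥ ω).
The clique on [0, 3, 4, 9] has size 4, forcing χ ≥ 4, and the coloring below uses 4 colors, so χ(G) = 4.
A valid 4-coloring: color 1: [3, 10]; color 2: [4, 11]; color 3: [9]; color 4: [0].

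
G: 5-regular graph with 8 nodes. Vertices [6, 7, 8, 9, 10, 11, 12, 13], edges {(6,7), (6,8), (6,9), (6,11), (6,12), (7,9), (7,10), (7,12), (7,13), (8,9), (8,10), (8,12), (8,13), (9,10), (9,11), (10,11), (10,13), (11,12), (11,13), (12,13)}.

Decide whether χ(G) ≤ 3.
Odd cycle [12, 13, 10, 9, 6] needs 3 colors (χ ≥ 3).
Vertex 7 is adjacent to every vertex of [6, 9, 10, 12, 13], which already need 3 colors among themselves, so 7 needs a new color (χ ≥ 4).
Hence χ(G) ≥ 4 > 3, so no proper 3-coloring exists.

No, G is not 3-colorable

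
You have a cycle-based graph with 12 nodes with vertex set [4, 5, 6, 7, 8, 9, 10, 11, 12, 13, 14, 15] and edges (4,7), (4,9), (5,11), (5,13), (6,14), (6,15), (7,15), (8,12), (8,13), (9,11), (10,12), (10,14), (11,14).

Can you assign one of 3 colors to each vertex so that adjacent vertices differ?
Yes, G is 3-colorable

A valid 3-coloring: color 1: [4, 5, 8, 14, 15]; color 2: [6, 7, 11, 12, 13]; color 3: [9, 10].
(χ(G) = 3 ≤ 3.)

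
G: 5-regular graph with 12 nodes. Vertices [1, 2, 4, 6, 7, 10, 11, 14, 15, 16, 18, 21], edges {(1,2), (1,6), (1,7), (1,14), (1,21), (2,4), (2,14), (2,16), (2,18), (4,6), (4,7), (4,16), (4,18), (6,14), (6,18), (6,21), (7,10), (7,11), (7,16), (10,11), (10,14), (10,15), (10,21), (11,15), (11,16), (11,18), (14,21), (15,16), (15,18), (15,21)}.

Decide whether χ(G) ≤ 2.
The clique on vertices [1, 6, 14, 21] has size 4 > 2, so it alone needs 4 colors.

No, G is not 2-colorable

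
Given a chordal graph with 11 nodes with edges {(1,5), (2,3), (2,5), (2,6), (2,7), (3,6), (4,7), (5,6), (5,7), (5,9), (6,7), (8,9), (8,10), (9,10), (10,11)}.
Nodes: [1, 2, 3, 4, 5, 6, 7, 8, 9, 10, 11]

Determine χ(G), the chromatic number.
χ(G) = 4

Clique number ω(G) = 4 (lower bound: χ ≥ ω).
The clique on [2, 5, 6, 7] has size 4, forcing χ ≥ 4, and the coloring below uses 4 colors, so χ(G) = 4.
A valid 4-coloring: color 1: [3, 4, 5, 10]; color 2: [1, 6, 9, 11]; color 3: [2, 8]; color 4: [7].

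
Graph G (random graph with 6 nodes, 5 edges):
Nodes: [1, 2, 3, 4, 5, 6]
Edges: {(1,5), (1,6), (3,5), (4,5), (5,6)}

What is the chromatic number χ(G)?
χ(G) = 3

Clique number ω(G) = 3 (lower bound: χ ≥ ω).
The clique on [1, 5, 6] has size 3, forcing χ ≥ 3, and the coloring below uses 3 colors, so χ(G) = 3.
A valid 3-coloring: color 1: [2, 5]; color 2: [1, 3, 4]; color 3: [6].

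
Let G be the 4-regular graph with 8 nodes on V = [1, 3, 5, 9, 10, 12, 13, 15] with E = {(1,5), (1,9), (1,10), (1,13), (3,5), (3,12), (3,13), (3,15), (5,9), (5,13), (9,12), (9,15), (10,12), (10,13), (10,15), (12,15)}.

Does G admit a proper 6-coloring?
Yes, G is 6-colorable

A valid 6-coloring: color 1: [5, 10]; color 2: [12, 13]; color 3: [1, 3]; color 4: [15]; color 5: [9].
(χ(G) = 4 ≤ 6.)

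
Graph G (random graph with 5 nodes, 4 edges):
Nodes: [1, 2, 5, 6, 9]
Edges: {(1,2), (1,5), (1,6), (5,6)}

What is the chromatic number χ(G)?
χ(G) = 3

Clique number ω(G) = 3 (lower bound: χ ≥ ω).
The clique on [1, 5, 6] has size 3, forcing χ ≥ 3, and the coloring below uses 3 colors, so χ(G) = 3.
A valid 3-coloring: color 1: [1, 9]; color 2: [2, 5]; color 3: [6].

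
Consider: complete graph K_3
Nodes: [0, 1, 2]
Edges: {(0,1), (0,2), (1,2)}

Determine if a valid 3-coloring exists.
Yes, G is 3-colorable

A valid 3-coloring: color 1: [2]; color 2: [0]; color 3: [1].
(χ(G) = 3 ≤ 3.)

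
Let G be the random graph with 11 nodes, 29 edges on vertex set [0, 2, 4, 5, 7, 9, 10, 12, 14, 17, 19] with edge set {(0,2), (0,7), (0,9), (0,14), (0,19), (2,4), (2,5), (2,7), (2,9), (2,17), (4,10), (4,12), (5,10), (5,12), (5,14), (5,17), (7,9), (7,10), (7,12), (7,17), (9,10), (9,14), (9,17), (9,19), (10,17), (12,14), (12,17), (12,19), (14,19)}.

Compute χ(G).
χ(G) = 4

Clique number ω(G) = 4 (lower bound: χ ≥ ω).
The clique on [0, 2, 7, 9] has size 4, forcing χ ≥ 4, and the coloring below uses 4 colors, so χ(G) = 4.
A valid 4-coloring: color 1: [9, 12]; color 2: [2, 10, 14]; color 3: [4, 5, 7, 19]; color 4: [0, 17].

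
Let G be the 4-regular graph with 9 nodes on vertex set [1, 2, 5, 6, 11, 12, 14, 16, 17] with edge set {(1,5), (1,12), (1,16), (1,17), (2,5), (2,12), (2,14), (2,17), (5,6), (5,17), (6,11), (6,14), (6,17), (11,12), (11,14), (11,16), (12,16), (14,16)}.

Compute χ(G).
Clique number ω(G) = 3 (lower bound: χ ≥ ω).
Suppose a proper 3-coloring c exists. The clique [1, 5, 17] takes 3 distinct colors; by symmetry let c(1) = 1, c(5) = 2, c(17) = 3.
- Vertex 2: neighbors [5, 17] already have colors [2, 3] ⇒ c(2) = 1.
- Vertex 6: neighbors [5, 17] already have colors [2, 3] ⇒ c(6) = 1.
- Vertex 11: neighbors [6] already have colors [1]; try each remaining color.
- Case c(11) = 2:
  - Vertex 16: neighbors [1, 11] already have colors [1, 2] ⇒ c(16) = 3.
  - Vertex 12: neighbors [1, 11, 16] already have colors [1, 2, 3] — all 3 colors blocked. Contradiction.
- Case c(11) = 3:
  - Vertex 16: neighbors [1, 11] already have colors [1, 3] ⇒ c(16) = 2.
  - Vertex 12: neighbors [1, 16, 11] already have colors [1, 2, 3] — all 3 colors blocked. Contradiction.
Every case ends in a contradiction, so G has no proper 3-coloring (χ ≥ 4).
The coloring below uses 4 colors, so χ(G) = 4.
A valid 4-coloring: color 1: [5, 12, 14]; color 2: [2, 6, 16]; color 3: [1, 11]; color 4: [17].

χ(G) = 4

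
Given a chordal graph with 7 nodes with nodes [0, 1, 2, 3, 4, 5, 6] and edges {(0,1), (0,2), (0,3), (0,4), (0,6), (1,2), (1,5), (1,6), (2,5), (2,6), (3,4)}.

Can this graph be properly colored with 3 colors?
No, G is not 3-colorable

The clique on vertices [0, 1, 2, 6] has size 4 > 3, so it alone needs 4 colors.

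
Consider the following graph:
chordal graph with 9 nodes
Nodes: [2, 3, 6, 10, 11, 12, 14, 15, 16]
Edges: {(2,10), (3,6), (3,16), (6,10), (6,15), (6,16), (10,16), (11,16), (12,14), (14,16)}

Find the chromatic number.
Clique number ω(G) = 3 (lower bound: χ ≥ ω).
The clique on [6, 10, 16] has size 3, forcing χ ≥ 3, and the coloring below uses 3 colors, so χ(G) = 3.
A valid 3-coloring: color 1: [2, 12, 15, 16]; color 2: [6, 11, 14]; color 3: [3, 10].

χ(G) = 3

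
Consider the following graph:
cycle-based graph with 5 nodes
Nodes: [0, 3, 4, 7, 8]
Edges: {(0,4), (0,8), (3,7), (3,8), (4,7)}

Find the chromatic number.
χ(G) = 3

Clique number ω(G) = 2 (lower bound: χ ≥ ω).
Odd cycle [8, 3, 7, 4, 0] needs 3 colors (χ ≥ 3).
The coloring below uses 3 colors, so χ(G) = 3.
A valid 3-coloring: color 1: [4, 8]; color 2: [0, 3]; color 3: [7].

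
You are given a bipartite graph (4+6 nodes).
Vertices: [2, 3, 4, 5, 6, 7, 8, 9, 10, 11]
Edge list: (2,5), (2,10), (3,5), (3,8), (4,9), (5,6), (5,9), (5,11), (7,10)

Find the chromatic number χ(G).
χ(G) = 2

Clique number ω(G) = 2 (lower bound: χ ≥ ω).
The graph is bipartite (no odd cycle), so 2 colors suffice: χ(G) = 2.
A valid 2-coloring: color 1: [4, 5, 8, 10]; color 2: [2, 3, 6, 7, 9, 11].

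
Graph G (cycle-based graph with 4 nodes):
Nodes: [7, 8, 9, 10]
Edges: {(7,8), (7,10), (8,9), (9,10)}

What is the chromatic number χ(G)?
χ(G) = 2

Clique number ω(G) = 2 (lower bound: χ ≥ ω).
The graph is bipartite (no odd cycle), so 2 colors suffice: χ(G) = 2.
A valid 2-coloring: color 1: [8, 10]; color 2: [7, 9].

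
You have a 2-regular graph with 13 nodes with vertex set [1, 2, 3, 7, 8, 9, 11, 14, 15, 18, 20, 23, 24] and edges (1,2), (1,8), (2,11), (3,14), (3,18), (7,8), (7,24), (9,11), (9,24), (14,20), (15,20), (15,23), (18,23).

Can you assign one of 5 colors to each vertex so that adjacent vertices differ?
A valid 5-coloring: color 1: [1, 7, 11, 14, 15, 18]; color 2: [2, 3, 8, 9, 20, 23]; color 3: [24].
(χ(G) = 3 ≤ 5.)

Yes, G is 5-colorable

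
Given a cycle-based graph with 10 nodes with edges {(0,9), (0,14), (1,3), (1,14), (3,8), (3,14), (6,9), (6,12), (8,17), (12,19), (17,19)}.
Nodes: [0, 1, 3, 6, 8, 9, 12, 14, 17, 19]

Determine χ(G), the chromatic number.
χ(G) = 3

Clique number ω(G) = 3 (lower bound: χ ≥ ω).
The clique on [1, 3, 14] has size 3, forcing χ ≥ 3, and the coloring below uses 3 colors, so χ(G) = 3.
A valid 3-coloring: color 1: [3, 9, 12, 17]; color 2: [6, 8, 14, 19]; color 3: [0, 1].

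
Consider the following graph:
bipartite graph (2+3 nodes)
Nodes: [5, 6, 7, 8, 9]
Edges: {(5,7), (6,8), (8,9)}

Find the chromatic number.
χ(G) = 2

Clique number ω(G) = 2 (lower bound: χ ≥ ω).
The graph is bipartite (no odd cycle), so 2 colors suffice: χ(G) = 2.
A valid 2-coloring: color 1: [5, 8]; color 2: [6, 7, 9].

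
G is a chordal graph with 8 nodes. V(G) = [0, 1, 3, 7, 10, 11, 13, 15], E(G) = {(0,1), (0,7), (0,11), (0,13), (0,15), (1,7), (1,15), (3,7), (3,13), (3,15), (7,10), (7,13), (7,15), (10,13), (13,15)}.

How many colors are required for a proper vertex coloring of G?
χ(G) = 4

Clique number ω(G) = 4 (lower bound: χ ≥ ω).
The clique on [0, 1, 7, 15] has size 4, forcing χ ≥ 4, and the coloring below uses 4 colors, so χ(G) = 4.
A valid 4-coloring: color 1: [7, 11]; color 2: [1, 13]; color 3: [10, 15]; color 4: [0, 3].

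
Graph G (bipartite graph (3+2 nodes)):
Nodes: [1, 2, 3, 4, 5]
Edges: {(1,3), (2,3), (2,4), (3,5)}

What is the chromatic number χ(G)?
χ(G) = 2

Clique number ω(G) = 2 (lower bound: χ ≥ ω).
The graph is bipartite (no odd cycle), so 2 colors suffice: χ(G) = 2.
A valid 2-coloring: color 1: [3, 4]; color 2: [1, 2, 5].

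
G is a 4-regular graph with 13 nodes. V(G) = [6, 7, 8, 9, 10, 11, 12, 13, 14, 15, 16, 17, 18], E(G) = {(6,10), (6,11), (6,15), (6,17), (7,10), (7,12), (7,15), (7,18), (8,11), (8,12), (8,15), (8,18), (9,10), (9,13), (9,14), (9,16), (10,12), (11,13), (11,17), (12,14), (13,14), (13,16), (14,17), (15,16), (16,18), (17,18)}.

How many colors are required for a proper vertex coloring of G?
Clique number ω(G) = 3 (lower bound: χ ≥ ω).
The clique on [6, 11, 17] has size 3, forcing χ ≥ 3, and the coloring below uses 3 colors, so χ(G) = 3.
A valid 3-coloring: color 1: [9, 11, 12, 15, 18]; color 2: [8, 10, 13, 17]; color 3: [6, 7, 14, 16].

χ(G) = 3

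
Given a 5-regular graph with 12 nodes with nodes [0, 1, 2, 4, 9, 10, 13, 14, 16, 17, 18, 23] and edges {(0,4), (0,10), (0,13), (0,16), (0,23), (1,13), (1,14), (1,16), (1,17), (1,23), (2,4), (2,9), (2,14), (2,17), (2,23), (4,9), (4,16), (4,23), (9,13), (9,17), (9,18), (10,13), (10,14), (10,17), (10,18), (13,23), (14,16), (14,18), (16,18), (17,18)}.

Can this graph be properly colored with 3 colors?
Yes, G is 3-colorable

A valid 3-coloring: color 1: [4, 13, 14, 17]; color 2: [0, 1, 2, 18]; color 3: [9, 10, 16, 23].
(χ(G) = 3 ≤ 3.)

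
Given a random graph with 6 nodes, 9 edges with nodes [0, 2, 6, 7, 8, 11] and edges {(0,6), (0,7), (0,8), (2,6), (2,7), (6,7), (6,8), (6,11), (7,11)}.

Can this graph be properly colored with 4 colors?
A valid 4-coloring: color 1: [6]; color 2: [7, 8]; color 3: [0, 2, 11].
(χ(G) = 3 ≤ 4.)

Yes, G is 4-colorable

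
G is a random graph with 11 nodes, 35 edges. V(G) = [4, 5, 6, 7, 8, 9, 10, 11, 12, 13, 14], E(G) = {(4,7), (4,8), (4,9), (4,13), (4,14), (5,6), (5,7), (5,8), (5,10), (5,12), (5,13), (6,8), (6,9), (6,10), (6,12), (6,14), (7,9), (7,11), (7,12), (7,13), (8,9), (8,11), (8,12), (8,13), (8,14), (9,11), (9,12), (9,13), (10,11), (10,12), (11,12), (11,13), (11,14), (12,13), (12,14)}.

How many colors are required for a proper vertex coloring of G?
χ(G) = 5

Clique number ω(G) = 5 (lower bound: χ ≥ ω).
The clique on [8, 9, 11, 12, 13] has size 5, forcing χ ≥ 5, and the coloring below uses 5 colors, so χ(G) = 5.
A valid 5-coloring: color 1: [4, 12]; color 2: [7, 8, 10]; color 3: [6, 11]; color 4: [5, 9, 14]; color 5: [13].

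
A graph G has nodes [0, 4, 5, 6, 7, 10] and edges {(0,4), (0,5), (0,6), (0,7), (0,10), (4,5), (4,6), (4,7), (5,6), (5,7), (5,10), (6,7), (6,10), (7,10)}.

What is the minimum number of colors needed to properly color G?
Clique number ω(G) = 5 (lower bound: χ ≥ ω).
The clique on [0, 5, 6, 7, 10] has size 5, forcing χ ≥ 5, and the coloring below uses 5 colors, so χ(G) = 5.
A valid 5-coloring: color 1: [6]; color 2: [5]; color 3: [0]; color 4: [7]; color 5: [4, 10].

χ(G) = 5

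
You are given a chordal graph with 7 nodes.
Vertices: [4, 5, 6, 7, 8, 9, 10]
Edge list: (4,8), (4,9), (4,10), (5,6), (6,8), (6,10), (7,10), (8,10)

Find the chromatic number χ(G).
χ(G) = 3

Clique number ω(G) = 3 (lower bound: χ ≥ ω).
The clique on [4, 8, 10] has size 3, forcing χ ≥ 3, and the coloring below uses 3 colors, so χ(G) = 3.
A valid 3-coloring: color 1: [5, 9, 10]; color 2: [4, 6, 7]; color 3: [8].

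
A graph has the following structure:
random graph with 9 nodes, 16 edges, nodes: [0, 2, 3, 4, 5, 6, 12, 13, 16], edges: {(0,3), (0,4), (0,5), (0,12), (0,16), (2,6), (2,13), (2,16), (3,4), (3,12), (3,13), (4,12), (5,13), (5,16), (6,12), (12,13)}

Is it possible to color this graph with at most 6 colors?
A valid 6-coloring: color 1: [0, 6, 13]; color 2: [12, 16]; color 3: [2, 3, 5]; color 4: [4].
(χ(G) = 4 ≤ 6.)

Yes, G is 6-colorable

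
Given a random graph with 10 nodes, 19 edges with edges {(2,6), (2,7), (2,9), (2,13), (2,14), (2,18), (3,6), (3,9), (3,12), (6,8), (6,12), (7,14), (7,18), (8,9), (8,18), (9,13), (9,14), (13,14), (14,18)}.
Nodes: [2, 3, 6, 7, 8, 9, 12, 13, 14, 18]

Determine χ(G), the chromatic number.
Clique number ω(G) = 4 (lower bound: χ ≥ ω).
The clique on [2, 9, 13, 14] has size 4, forcing χ ≥ 4, and the coloring below uses 4 colors, so χ(G) = 4.
A valid 4-coloring: color 1: [2, 3, 8]; color 2: [6, 9, 18]; color 3: [12, 14]; color 4: [7, 13].

χ(G) = 4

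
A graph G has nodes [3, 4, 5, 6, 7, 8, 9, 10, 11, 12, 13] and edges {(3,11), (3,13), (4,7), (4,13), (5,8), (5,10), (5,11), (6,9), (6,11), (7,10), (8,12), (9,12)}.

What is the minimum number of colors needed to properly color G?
χ(G) = 3

Clique number ω(G) = 2 (lower bound: χ ≥ ω).
Odd cycle [7, 10, 5, 11, 3, 13, 4] needs 3 colors (χ ≥ 3).
The coloring below uses 3 colors, so χ(G) = 3.
A valid 3-coloring: color 1: [5, 6, 7, 12, 13]; color 2: [4, 8, 9, 10, 11]; color 3: [3].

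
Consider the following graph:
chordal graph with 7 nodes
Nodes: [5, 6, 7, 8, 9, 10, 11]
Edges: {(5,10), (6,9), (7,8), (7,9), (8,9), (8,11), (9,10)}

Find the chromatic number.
χ(G) = 3

Clique number ω(G) = 3 (lower bound: χ ≥ ω).
The clique on [7, 8, 9] has size 3, forcing χ ≥ 3, and the coloring below uses 3 colors, so χ(G) = 3.
A valid 3-coloring: color 1: [5, 9, 11]; color 2: [6, 8, 10]; color 3: [7].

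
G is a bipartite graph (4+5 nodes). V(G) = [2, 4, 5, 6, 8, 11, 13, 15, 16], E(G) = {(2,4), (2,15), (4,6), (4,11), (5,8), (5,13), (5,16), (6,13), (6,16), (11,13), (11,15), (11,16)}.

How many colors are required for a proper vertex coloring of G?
χ(G) = 2

Clique number ω(G) = 2 (lower bound: χ ≥ ω).
The graph is bipartite (no odd cycle), so 2 colors suffice: χ(G) = 2.
A valid 2-coloring: color 1: [2, 5, 6, 11]; color 2: [4, 8, 13, 15, 16].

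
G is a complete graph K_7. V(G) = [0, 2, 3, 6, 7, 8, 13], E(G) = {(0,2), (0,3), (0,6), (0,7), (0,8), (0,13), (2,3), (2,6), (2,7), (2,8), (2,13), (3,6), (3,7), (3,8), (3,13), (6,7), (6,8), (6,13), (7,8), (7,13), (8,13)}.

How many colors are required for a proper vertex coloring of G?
Clique number ω(G) = 7 (lower bound: χ ≥ ω).
The clique on [0, 2, 3, 6, 7, 8, 13] has size 7, forcing χ ≥ 7, and the coloring below uses 7 colors, so χ(G) = 7.
A valid 7-coloring: color 1: [3]; color 2: [7]; color 3: [8]; color 4: [0]; color 5: [13]; color 6: [6]; color 7: [2].

χ(G) = 7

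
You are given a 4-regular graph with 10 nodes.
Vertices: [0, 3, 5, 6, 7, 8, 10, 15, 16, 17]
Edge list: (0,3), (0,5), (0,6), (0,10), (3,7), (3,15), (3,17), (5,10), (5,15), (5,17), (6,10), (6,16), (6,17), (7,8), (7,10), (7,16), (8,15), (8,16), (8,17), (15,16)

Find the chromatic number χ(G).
Clique number ω(G) = 3 (lower bound: χ ≥ ω).
The clique on [0, 5, 10] has size 3, forcing χ ≥ 3, and the coloring below uses 3 colors, so χ(G) = 3.
A valid 3-coloring: color 1: [3, 5, 6, 8]; color 2: [0, 7, 15, 17]; color 3: [10, 16].

χ(G) = 3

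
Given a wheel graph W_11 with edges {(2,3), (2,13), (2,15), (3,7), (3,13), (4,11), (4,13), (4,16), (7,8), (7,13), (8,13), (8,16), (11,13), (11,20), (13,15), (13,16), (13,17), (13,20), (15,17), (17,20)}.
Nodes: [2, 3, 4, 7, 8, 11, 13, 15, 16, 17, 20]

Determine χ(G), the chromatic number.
Clique number ω(G) = 3 (lower bound: χ ≥ ω).
The clique on [2, 3, 13] has size 3, forcing χ ≥ 3, and the coloring below uses 3 colors, so χ(G) = 3.
A valid 3-coloring: color 1: [13]; color 2: [2, 7, 11, 16, 17]; color 3: [3, 4, 8, 15, 20].

χ(G) = 3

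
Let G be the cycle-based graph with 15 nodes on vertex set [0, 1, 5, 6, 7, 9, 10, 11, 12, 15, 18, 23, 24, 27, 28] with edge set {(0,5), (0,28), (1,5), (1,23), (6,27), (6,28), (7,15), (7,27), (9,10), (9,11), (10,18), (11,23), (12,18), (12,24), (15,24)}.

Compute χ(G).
Clique number ω(G) = 2 (lower bound: χ ≥ ω).
Odd cycle [12, 18, 10, 9, 11, 23, 1, 5, 0, 28, 6, 27, 7, 15, 24] needs 3 colors (χ ≥ 3).
The coloring below uses 3 colors, so χ(G) = 3.
A valid 3-coloring: color 1: [0, 1, 6, 10, 11, 12, 15]; color 2: [5, 9, 18, 23, 24, 27, 28]; color 3: [7].

χ(G) = 3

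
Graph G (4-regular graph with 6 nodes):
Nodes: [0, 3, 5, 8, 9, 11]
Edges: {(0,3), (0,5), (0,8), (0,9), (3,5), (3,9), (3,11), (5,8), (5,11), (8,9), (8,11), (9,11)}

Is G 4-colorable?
Yes, G is 4-colorable

A valid 4-coloring: color 1: [0, 11]; color 2: [3, 8]; color 3: [5, 9].
(χ(G) = 3 ≤ 4.)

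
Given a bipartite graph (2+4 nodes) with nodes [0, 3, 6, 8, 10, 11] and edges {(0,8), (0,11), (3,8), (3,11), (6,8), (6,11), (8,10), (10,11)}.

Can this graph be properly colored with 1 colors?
No, G is not 1-colorable

Edge (0,8) forces its endpoints to differ, so 1 color is not enough.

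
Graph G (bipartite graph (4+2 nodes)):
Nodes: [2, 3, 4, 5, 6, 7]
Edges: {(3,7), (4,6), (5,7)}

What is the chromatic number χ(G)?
Clique number ω(G) = 2 (lower bound: χ ≥ ω).
The graph is bipartite (no odd cycle), so 2 colors suffice: χ(G) = 2.
A valid 2-coloring: color 1: [2, 6, 7]; color 2: [3, 4, 5].

χ(G) = 2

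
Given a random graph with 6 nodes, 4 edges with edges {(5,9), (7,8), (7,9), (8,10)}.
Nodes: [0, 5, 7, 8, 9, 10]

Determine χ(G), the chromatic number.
χ(G) = 2

Clique number ω(G) = 2 (lower bound: χ ≥ ω).
The graph is bipartite (no odd cycle), so 2 colors suffice: χ(G) = 2.
A valid 2-coloring: color 1: [0, 8, 9]; color 2: [5, 7, 10].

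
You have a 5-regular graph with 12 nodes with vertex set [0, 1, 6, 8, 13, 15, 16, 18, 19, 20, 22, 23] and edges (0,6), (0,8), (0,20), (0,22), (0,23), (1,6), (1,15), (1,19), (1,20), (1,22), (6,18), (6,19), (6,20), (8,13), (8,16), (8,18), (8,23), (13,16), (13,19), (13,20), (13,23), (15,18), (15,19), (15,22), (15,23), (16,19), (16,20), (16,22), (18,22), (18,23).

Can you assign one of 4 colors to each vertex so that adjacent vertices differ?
Yes, G is 4-colorable

A valid 4-coloring: color 1: [6, 16, 23]; color 2: [8, 15, 20]; color 3: [0, 1, 13, 18]; color 4: [19, 22].
(χ(G) = 4 ≤ 4.)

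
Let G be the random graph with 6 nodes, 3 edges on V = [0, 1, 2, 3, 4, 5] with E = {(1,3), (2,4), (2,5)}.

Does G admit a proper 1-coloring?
No, G is not 1-colorable

Edge (1,3) forces its endpoints to differ, so 1 color is not enough.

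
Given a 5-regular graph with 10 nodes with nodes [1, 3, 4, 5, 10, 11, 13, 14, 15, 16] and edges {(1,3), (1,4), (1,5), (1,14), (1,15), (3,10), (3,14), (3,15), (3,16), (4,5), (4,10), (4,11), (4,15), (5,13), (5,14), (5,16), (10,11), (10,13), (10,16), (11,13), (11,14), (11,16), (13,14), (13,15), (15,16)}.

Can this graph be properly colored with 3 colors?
No, G is not 3-colorable

Odd cycle [3, 14, 5, 4, 15] needs 3 colors (χ ≥ 3).
Vertex 1 is adjacent to every vertex of [3, 4, 5, 14, 15], which already need 3 colors among themselves, so 1 needs a new color (χ ≥ 4).
Hence χ(G) ≥ 4 > 3, so no proper 3-coloring exists.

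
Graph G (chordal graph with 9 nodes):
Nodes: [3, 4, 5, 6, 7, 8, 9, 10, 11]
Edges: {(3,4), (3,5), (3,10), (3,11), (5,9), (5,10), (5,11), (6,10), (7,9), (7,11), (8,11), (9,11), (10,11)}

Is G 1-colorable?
The clique on vertices [3, 5, 10, 11] has size 4 > 1, so it alone needs 4 colors.

No, G is not 1-colorable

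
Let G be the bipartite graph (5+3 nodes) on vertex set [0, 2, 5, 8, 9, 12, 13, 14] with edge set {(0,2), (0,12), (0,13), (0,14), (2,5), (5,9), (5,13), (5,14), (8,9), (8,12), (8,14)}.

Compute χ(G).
Clique number ω(G) = 2 (lower bound: χ ≥ ω).
The graph is bipartite (no odd cycle), so 2 colors suffice: χ(G) = 2.
A valid 2-coloring: color 1: [0, 5, 8]; color 2: [2, 9, 12, 13, 14].

χ(G) = 2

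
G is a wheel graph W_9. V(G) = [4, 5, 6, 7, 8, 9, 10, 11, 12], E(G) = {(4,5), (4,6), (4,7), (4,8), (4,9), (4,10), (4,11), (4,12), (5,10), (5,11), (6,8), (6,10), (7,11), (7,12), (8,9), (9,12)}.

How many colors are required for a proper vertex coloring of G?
χ(G) = 3

Clique number ω(G) = 3 (lower bound: χ ≥ ω).
The clique on [4, 5, 10] has size 3, forcing χ ≥ 3, and the coloring below uses 3 colors, so χ(G) = 3.
A valid 3-coloring: color 1: [4]; color 2: [8, 10, 11, 12]; color 3: [5, 6, 7, 9].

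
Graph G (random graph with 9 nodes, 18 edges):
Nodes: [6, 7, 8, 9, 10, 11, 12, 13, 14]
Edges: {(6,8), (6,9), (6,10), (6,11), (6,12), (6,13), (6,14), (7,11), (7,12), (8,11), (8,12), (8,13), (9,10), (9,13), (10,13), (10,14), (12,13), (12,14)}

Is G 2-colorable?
The clique on vertices [6, 8, 12, 13] has size 4 > 2, so it alone needs 4 colors.

No, G is not 2-colorable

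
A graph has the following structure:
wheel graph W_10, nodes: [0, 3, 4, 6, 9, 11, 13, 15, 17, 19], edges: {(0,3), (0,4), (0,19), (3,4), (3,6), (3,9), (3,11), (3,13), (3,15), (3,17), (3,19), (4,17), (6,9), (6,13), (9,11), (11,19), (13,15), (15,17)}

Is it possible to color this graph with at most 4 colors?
Yes, G is 4-colorable

A valid 4-coloring: color 1: [3]; color 2: [0, 6, 11, 17]; color 3: [4, 9, 15, 19]; color 4: [13].
(χ(G) = 4 ≤ 4.)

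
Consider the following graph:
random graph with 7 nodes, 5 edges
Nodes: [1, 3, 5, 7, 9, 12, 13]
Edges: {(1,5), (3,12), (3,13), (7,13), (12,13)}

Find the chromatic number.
Clique number ω(G) = 3 (lower bound: χ ≥ ω).
The clique on [3, 12, 13] has size 3, forcing χ ≥ 3, and the coloring below uses 3 colors, so χ(G) = 3.
A valid 3-coloring: color 1: [1, 9, 13]; color 2: [5, 7, 12]; color 3: [3].

χ(G) = 3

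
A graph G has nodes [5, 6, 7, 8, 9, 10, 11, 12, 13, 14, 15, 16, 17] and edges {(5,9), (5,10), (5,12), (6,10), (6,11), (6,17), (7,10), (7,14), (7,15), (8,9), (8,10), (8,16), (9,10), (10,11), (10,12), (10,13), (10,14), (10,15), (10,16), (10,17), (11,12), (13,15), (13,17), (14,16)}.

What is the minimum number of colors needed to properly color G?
χ(G) = 3

Clique number ω(G) = 3 (lower bound: χ ≥ ω).
The clique on [5, 9, 10] has size 3, forcing χ ≥ 3, and the coloring below uses 3 colors, so χ(G) = 3.
A valid 3-coloring: color 1: [10]; color 2: [6, 7, 9, 12, 13, 16]; color 3: [5, 8, 11, 14, 15, 17].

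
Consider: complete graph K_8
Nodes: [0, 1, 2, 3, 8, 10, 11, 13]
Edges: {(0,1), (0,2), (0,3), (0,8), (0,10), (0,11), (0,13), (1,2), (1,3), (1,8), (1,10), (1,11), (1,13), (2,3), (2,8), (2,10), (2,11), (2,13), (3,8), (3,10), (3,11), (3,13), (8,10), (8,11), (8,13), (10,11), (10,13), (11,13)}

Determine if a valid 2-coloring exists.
No, G is not 2-colorable

The clique on vertices [0, 1, 2, 3, 8, 10, 11, 13] has size 8 > 2, so it alone needs 8 colors.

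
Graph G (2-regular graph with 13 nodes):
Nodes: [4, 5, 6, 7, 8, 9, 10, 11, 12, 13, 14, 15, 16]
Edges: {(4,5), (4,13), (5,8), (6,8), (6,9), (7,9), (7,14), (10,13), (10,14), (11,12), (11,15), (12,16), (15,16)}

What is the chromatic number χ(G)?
Clique number ω(G) = 2 (lower bound: χ ≥ ω).
Odd cycle [6, 9, 7, 14, 10, 13, 4, 5, 8] needs 3 colors (χ ≥ 3).
The coloring below uses 3 colors, so χ(G) = 3.
A valid 3-coloring: color 1: [5, 6, 7, 10, 12, 15]; color 2: [8, 9, 11, 13, 14, 16]; color 3: [4].

χ(G) = 3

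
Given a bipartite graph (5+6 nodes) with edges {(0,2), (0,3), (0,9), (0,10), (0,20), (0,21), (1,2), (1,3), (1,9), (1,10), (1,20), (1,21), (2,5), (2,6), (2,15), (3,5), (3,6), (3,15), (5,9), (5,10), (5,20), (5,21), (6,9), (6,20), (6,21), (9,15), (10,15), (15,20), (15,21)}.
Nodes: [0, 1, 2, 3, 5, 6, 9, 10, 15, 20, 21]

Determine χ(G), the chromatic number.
Clique number ω(G) = 2 (lower bound: χ ≥ ω).
The graph is bipartite (no odd cycle), so 2 colors suffice: χ(G) = 2.
A valid 2-coloring: color 1: [0, 1, 5, 6, 15]; color 2: [2, 3, 9, 10, 20, 21].

χ(G) = 2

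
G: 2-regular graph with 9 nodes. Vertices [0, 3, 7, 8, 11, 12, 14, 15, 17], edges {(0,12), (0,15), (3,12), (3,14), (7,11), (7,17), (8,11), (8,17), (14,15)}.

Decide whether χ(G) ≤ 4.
A valid 4-coloring: color 1: [0, 3, 7, 8]; color 2: [11, 12, 15, 17]; color 3: [14].
(χ(G) = 3 ≤ 4.)

Yes, G is 4-colorable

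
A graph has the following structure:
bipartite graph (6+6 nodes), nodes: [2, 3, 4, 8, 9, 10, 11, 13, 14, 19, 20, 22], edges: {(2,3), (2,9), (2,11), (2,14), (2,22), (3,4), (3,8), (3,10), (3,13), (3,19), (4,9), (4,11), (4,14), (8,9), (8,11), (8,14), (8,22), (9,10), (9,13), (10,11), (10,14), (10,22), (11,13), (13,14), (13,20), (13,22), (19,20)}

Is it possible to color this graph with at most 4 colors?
A valid 4-coloring: color 1: [3, 9, 11, 14, 20, 22]; color 2: [2, 4, 8, 10, 13, 19].
(χ(G) = 2 ≤ 4.)

Yes, G is 4-colorable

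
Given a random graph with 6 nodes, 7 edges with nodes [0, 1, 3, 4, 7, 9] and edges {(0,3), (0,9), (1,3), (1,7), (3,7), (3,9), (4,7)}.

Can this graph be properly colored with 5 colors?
Yes, G is 5-colorable

A valid 5-coloring: color 1: [3, 4]; color 2: [0, 7]; color 3: [1, 9].
(χ(G) = 3 ≤ 5.)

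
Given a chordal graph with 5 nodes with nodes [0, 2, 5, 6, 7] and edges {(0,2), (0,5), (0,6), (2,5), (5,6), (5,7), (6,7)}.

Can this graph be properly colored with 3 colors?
A valid 3-coloring: color 1: [5]; color 2: [2, 6]; color 3: [0, 7].
(χ(G) = 3 ≤ 3.)

Yes, G is 3-colorable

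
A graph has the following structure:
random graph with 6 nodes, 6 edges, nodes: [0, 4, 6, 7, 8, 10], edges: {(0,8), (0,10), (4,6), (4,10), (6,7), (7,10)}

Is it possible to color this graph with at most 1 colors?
No, G is not 1-colorable

Edge (0,8) forces its endpoints to differ, so 1 color is not enough.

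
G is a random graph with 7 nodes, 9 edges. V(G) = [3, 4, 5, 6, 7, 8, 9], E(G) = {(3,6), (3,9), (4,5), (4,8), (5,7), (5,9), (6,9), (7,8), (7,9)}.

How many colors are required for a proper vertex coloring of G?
Clique number ω(G) = 3 (lower bound: χ ≥ ω).
The clique on [3, 6, 9] has size 3, forcing χ ≥ 3, and the coloring below uses 3 colors, so χ(G) = 3.
A valid 3-coloring: color 1: [4, 9]; color 2: [3, 5, 8]; color 3: [6, 7].

χ(G) = 3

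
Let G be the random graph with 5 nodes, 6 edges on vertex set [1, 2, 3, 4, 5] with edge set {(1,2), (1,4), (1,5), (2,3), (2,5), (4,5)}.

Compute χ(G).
χ(G) = 3

Clique number ω(G) = 3 (lower bound: χ ≥ ω).
The clique on [1, 2, 5] has size 3, forcing χ ≥ 3, and the coloring below uses 3 colors, so χ(G) = 3.
A valid 3-coloring: color 1: [1, 3]; color 2: [2, 4]; color 3: [5].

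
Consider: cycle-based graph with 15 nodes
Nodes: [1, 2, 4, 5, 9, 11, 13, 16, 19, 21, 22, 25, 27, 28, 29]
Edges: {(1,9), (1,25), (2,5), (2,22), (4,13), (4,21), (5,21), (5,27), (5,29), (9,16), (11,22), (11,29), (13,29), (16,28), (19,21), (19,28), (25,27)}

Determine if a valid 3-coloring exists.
A valid 3-coloring: color 1: [5, 13, 16, 19, 22, 25]; color 2: [2, 9, 21, 27, 28, 29]; color 3: [1, 4, 11].
(χ(G) = 3 ≤ 3.)

Yes, G is 3-colorable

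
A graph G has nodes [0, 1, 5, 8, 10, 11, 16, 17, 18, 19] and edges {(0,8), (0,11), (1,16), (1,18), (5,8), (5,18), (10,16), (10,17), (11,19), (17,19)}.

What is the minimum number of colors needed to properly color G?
χ(G) = 2

Clique number ω(G) = 2 (lower bound: χ ≥ ω).
The graph is bipartite (no odd cycle), so 2 colors suffice: χ(G) = 2.
A valid 2-coloring: color 1: [8, 11, 16, 17, 18]; color 2: [0, 1, 5, 10, 19].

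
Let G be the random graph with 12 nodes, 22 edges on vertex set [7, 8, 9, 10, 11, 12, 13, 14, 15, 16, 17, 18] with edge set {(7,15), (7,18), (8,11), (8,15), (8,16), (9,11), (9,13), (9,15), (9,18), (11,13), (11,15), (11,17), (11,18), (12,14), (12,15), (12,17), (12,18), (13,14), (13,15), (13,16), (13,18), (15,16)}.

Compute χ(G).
χ(G) = 4

Clique number ω(G) = 4 (lower bound: χ ≥ ω).
The clique on [9, 11, 13, 15] has size 4, forcing χ ≥ 4, and the coloring below uses 4 colors, so χ(G) = 4.
A valid 4-coloring: color 1: [10, 14, 15, 17, 18]; color 2: [7, 11, 12, 16]; color 3: [8, 13]; color 4: [9].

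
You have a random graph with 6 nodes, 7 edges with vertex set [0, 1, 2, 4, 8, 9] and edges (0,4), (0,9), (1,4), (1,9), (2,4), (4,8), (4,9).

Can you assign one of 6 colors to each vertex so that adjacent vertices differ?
A valid 6-coloring: color 1: [4]; color 2: [2, 8, 9]; color 3: [0, 1].
(χ(G) = 3 ≤ 6.)

Yes, G is 6-colorable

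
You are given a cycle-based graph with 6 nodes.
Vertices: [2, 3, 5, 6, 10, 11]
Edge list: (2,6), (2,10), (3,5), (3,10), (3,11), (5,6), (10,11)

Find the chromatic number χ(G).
Clique number ω(G) = 3 (lower bound: χ ≥ ω).
The clique on [3, 10, 11] has size 3, forcing χ ≥ 3, and the coloring below uses 3 colors, so χ(G) = 3.
A valid 3-coloring: color 1: [6, 10]; color 2: [2, 3]; color 3: [5, 11].

χ(G) = 3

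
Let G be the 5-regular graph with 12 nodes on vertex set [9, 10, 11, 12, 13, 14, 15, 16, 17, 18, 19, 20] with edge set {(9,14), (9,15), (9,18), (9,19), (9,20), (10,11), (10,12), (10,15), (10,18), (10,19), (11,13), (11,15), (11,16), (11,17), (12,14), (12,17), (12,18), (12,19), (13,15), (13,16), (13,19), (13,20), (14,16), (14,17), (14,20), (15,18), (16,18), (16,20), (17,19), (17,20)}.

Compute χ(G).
Clique number ω(G) = 3 (lower bound: χ ≥ ω).
Suppose a proper 3-coloring c exists. The clique [9, 14, 20] takes 3 distinct colors; by symmetry let c(9) = 1, c(14) = 2, c(20) = 3.
- Vertex 16: neighbors [14, 20] already have colors [2, 3] ⇒ c(16) = 1.
- Vertex 13: neighbors [16, 20] already have colors [1, 3] ⇒ c(13) = 2.
- Vertex 11: neighbors [16, 13] already have colors [1, 2] ⇒ c(11) = 3.
- Vertex 15: neighbors [9, 13, 11] already have colors [1, 2, 3] — all 3 colors blocked. Contradiction.
The forced assignments end in a contradiction, so G has no proper 3-coloring (χ ≥ 4).
The coloring below uses 4 colors, so χ(G) = 4.
A valid 4-coloring: color 1: [11, 14, 18, 19]; color 2: [12, 15, 20]; color 3: [9, 10, 13, 17]; color 4: [16].

χ(G) = 4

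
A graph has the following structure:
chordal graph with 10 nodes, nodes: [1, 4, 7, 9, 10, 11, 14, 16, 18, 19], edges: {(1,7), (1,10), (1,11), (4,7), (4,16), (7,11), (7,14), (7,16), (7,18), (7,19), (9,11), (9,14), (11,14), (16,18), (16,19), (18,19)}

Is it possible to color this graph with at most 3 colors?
The clique on vertices [7, 16, 18, 19] has size 4 > 3, so it alone needs 4 colors.

No, G is not 3-colorable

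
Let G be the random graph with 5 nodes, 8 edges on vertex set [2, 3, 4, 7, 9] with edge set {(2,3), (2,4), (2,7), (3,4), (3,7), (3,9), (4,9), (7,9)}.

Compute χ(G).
χ(G) = 3

Clique number ω(G) = 3 (lower bound: χ ≥ ω).
The clique on [3, 4, 9] has size 3, forcing χ ≥ 3, and the coloring below uses 3 colors, so χ(G) = 3.
A valid 3-coloring: color 1: [3]; color 2: [2, 9]; color 3: [4, 7].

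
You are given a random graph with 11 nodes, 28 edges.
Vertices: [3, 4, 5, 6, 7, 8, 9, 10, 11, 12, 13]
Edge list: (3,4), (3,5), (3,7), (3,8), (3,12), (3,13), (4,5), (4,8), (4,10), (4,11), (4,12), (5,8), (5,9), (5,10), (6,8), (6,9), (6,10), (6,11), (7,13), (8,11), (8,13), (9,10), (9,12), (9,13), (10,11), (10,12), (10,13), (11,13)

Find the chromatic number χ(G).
Clique number ω(G) = 4 (lower bound: χ ≥ ω).
The clique on [3, 4, 5, 8] has size 4, forcing χ ≥ 4, and the coloring below uses 4 colors, so χ(G) = 4.
A valid 4-coloring: color 1: [7, 8, 10]; color 2: [4, 6, 13]; color 3: [3, 9, 11]; color 4: [5, 12].

χ(G) = 4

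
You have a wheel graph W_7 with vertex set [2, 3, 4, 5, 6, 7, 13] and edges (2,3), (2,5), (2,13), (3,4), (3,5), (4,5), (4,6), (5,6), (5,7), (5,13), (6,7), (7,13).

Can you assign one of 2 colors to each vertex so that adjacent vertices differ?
No, G is not 2-colorable

The clique on vertices [2, 3, 5] has size 3 > 2, so it alone needs 3 colors.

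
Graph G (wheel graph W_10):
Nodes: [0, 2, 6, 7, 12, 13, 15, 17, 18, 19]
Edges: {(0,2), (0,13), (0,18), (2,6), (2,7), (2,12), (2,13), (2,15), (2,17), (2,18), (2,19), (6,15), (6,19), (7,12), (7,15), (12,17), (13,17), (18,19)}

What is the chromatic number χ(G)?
Clique number ω(G) = 3 (lower bound: χ ≥ ω).
Odd cycle [17, 13, 0, 18, 19, 6, 15, 7, 12] needs 3 colors (χ ≥ 3).
Vertex 2 is adjacent to every vertex of [0, 6, 7, 12, 13, 15, 17, 18, 19], which already need 3 colors among themselves, so 2 needs a new color (χ ≥ 4).
The coloring below uses 4 colors, so χ(G) = 4.
A valid 4-coloring: color 1: [2]; color 2: [0, 7, 17, 19]; color 3: [6, 12, 13, 18]; color 4: [15].

χ(G) = 4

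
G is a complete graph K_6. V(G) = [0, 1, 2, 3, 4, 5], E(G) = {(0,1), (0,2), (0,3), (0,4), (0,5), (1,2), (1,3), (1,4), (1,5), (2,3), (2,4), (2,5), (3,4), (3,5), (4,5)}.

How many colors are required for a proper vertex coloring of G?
Clique number ω(G) = 6 (lower bound: χ ≥ ω).
The clique on [0, 1, 2, 3, 4, 5] has size 6, forcing χ ≥ 6, and the coloring below uses 6 colors, so χ(G) = 6.
A valid 6-coloring: color 1: [0]; color 2: [2]; color 3: [1]; color 4: [3]; color 5: [5]; color 6: [4].

χ(G) = 6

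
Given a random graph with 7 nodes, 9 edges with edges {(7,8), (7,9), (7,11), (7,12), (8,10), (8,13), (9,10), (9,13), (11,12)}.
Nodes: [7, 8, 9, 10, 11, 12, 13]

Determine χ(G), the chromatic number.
χ(G) = 3

Clique number ω(G) = 3 (lower bound: χ ≥ ω).
The clique on [7, 11, 12] has size 3, forcing χ ≥ 3, and the coloring below uses 3 colors, so χ(G) = 3.
A valid 3-coloring: color 1: [7, 10, 13]; color 2: [8, 9, 12]; color 3: [11].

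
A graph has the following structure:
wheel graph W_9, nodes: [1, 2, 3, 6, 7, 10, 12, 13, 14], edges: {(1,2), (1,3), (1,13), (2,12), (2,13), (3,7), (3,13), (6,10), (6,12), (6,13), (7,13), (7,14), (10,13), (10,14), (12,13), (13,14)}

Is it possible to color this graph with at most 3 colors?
A valid 3-coloring: color 1: [13]; color 2: [2, 3, 6, 14]; color 3: [1, 7, 10, 12].
(χ(G) = 3 ≤ 3.)

Yes, G is 3-colorable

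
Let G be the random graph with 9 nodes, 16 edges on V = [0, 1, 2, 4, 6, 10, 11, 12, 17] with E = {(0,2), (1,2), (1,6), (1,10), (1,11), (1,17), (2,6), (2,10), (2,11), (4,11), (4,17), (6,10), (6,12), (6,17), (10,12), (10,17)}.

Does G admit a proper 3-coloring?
The clique on vertices [1, 6, 10, 17] has size 4 > 3, so it alone needs 4 colors.

No, G is not 3-colorable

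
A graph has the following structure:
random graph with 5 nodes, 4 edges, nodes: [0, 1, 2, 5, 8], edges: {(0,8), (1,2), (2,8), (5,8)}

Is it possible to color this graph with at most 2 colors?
A valid 2-coloring: color 1: [1, 8]; color 2: [0, 2, 5].
(χ(G) = 2 ≤ 2.)

Yes, G is 2-colorable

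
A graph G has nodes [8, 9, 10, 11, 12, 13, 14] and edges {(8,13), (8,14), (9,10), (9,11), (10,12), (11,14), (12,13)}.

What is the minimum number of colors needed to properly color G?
χ(G) = 3

Clique number ω(G) = 2 (lower bound: χ ≥ ω).
Odd cycle [8, 13, 12, 10, 9, 11, 14] needs 3 colors (χ ≥ 3).
The coloring below uses 3 colors, so χ(G) = 3.
A valid 3-coloring: color 1: [8, 10, 11]; color 2: [9, 12, 14]; color 3: [13].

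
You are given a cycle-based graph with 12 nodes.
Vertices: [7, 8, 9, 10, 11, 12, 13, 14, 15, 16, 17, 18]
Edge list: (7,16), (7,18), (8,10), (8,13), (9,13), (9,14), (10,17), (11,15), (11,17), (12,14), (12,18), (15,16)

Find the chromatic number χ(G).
Clique number ω(G) = 2 (lower bound: χ ≥ ω).
The graph is bipartite (no odd cycle), so 2 colors suffice: χ(G) = 2.
A valid 2-coloring: color 1: [10, 11, 13, 14, 16, 18]; color 2: [7, 8, 9, 12, 15, 17].

χ(G) = 2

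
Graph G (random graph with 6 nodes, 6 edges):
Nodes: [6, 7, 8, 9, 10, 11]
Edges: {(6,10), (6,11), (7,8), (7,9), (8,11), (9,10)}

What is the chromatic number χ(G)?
χ(G) = 2

Clique number ω(G) = 2 (lower bound: χ ≥ ω).
The graph is bipartite (no odd cycle), so 2 colors suffice: χ(G) = 2.
A valid 2-coloring: color 1: [7, 10, 11]; color 2: [6, 8, 9].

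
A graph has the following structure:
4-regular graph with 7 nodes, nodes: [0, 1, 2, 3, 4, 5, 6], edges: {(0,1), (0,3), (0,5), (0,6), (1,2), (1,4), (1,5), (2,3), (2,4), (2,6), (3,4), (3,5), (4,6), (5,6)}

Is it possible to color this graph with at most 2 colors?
The clique on vertices [0, 1, 5] has size 3 > 2, so it alone needs 3 colors.

No, G is not 2-colorable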